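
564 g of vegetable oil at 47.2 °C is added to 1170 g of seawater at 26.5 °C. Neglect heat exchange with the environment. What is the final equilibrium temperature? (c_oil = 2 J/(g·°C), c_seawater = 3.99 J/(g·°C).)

T_f ≈ 30.5 °C

Heat gained plus heat lost sum to zero:
564·2·(T − 47.2) + 1170·3.99·(T − 26.5) = 0
(1128 + 4668.3) T = 1128·47.2 + 4668.3·26.5
T ≈ 30.53 °C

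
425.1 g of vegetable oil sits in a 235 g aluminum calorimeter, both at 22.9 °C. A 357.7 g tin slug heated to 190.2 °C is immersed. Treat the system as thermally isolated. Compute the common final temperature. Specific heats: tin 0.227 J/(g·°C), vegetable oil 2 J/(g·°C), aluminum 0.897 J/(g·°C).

With ΣQ=0 the equilibrium temperature is the m·c-weighted mean:
T_f = (81.2×190.2 + 850.2×22.9 + 210.8×22.9) / (81.2 + 850.2 + 210.8)
    = 39741 / 1142.2 ≈ 34.79 °C

T_f ≈ 34.8 °C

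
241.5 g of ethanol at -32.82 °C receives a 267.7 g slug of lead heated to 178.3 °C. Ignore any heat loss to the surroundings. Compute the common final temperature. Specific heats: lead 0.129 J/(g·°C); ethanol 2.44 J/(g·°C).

T_f ≈ -21.1 °C

Set heat shed by the hot body equal to heat absorbed by the cold body:
267.7*0.129*(178.3 − T) = 241.5*2.44*(T − (-32.82))
34.53(178.3 − T) = 589.26(T − (-32.82))
623.79 T = -13182  ⇒  T ≈ -21.13 °C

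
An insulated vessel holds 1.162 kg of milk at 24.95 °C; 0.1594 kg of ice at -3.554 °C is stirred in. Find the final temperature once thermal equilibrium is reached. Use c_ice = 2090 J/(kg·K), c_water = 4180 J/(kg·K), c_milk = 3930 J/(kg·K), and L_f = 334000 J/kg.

T_f ≈ 11.4 °C

Taking heat into each body as positive, Σ m c ΔT = 0:
warm ice to 0 °C: 0.1594×2090×(0 − (-3.554)) = 1184
  melt ice: 0.1594×334000 = 53240
  meltwater 0→T: 0.1594×4180×T = 666.29 T
  milk: 4566.7(T − 24.95)
5233 T = 113938 − 54424 = 59515
T ≈ 11.37 °C — above 0 °C, consistent with complete melting.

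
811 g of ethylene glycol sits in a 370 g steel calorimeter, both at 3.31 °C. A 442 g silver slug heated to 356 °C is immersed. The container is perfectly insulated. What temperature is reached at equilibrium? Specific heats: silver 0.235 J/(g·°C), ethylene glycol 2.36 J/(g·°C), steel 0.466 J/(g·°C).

Taking heat into each body as positive, Σ m c ΔT = 0:
442*0.235*(T − 356) + 811*2.36*(T − 3.31) + 370*0.466*(T − 3.31) = 0
103.87(T − 356) + 1914(T − 3.31) + 172.42(T − 3.31) = 0
2190.2 T = 43884
T = 43884/2190.2 ≈ 20.04 °C

T_f ≈ 20.0 °C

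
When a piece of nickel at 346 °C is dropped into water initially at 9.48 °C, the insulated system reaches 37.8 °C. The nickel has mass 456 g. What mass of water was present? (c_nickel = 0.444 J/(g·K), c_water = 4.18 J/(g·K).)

m ≈ 527 g

|Q_nickel| = |Q_water|:
456×0.444×(346 − 37.8) = m×4.18×(37.8 − 9.48)
118.38 m = 62399  ⇒  m ≈ 527.1 g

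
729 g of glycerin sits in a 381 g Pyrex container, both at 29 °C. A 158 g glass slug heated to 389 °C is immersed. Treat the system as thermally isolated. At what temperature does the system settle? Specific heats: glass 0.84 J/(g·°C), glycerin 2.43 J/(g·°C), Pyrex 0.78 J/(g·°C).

T_f ≈ 50.7 °C

Heat gained plus heat lost sum to zero:
158×0.84×(T − 389) + 729×2.43×(T − 29) + 381×0.78×(T − 29) = 0
132.72(T − 389) + 1771.5(T − 29) + 297.18(T − 29) = 0
2201.4 T = 111619
T = 111619/2201.4 ≈ 50.70 °C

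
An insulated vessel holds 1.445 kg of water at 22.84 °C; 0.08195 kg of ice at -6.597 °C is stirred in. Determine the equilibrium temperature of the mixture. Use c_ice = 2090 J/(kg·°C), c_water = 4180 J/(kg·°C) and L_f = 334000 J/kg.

T_f ≈ 17.1 °C

Conservation of energy gives ΣQ = 0:
warm ice to 0 °C: 0.08195·2090·(0 − (-6.597)) = 1129.9
  melt ice: 0.08195·334000 = 27371
  warm the meltwater: 342.55 T
  water: 6040.1(T − 22.84)
6382.7 T = 137956 − 28501 = 109455
T ≈ 17.15 °C (positive, so assuming full melt was valid).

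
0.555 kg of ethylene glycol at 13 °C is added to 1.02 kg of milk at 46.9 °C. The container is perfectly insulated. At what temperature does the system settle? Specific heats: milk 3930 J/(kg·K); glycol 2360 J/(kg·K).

T_f ≈ 38.6 °C

Heat lost by the milk equals heat gained by the glycol:
1.02·3930·(46.9 − T) = 0.555·2360·(T − 13)
4008.6(46.9 − T) = 1309.8(T − 13)
5318.4 T = 205031  ⇒  T ≈ 38.55 °C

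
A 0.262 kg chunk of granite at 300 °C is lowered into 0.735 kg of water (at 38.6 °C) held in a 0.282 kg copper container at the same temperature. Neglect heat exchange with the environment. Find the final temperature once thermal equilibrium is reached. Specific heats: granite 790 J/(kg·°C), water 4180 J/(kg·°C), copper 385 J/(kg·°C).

Let T be the final temperature. ΣQ_i = 0:
0.262*790*(T − 300) + 0.735*4180*(T − 38.6) + 0.282*385*(T − 38.6) = 0
3387.8 T = 184876
T = 184876 / 3387.8 = 54.6 °C

T_f ≈ 54.6 °C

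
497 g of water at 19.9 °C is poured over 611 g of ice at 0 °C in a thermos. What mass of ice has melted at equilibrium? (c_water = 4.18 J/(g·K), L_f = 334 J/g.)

Cooling the water to 0 °C releases 497·4.18·19.9 = 41341 J.
Melting all 611 g of ice would need 611·334 = 204074 J.
Since 41341 < 204074 J, not all the ice melts; equilibrium is at 0 °C.
m_melted·334 = 41341  ⇒  m_melted ≈ 123.8 g.

m_melted ≈ 124 g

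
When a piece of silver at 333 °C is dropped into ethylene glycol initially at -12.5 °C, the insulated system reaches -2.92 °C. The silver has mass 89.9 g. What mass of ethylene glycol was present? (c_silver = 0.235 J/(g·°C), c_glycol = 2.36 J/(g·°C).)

m ≈ 314 g

Heat gained plus heat lost sum to zero:
89.9·0.235·(-2.92 − 333) + m·2.36·(-2.92 − (-12.5)) = 0
22.61 m = 7096.8
m = 7096.8/22.61 ≈ 313.9 g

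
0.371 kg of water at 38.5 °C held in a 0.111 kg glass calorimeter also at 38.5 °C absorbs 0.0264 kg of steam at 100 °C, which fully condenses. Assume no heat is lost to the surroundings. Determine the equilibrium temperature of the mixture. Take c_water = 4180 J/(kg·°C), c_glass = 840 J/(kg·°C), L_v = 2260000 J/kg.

T_f ≈ 76.4 °C

Taking heat into each body as positive, Σ m c ΔT = 0:
condense steam: −0.0264×2260000 = −59664; condensed water 100 °C→T: 110.35(T − 100); original water: 1550.8(T − 38.5); cup: 93.24(T − 38.5)
1754.4 T = 59664 + 11035 + 63295 = 133994
T ≈ 76.38 °C, under the boiling point, so the assumption holds.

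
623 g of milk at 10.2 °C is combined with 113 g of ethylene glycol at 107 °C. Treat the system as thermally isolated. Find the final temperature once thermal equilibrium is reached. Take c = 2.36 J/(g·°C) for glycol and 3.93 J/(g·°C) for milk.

Set heat shed by the hot body equal to heat absorbed by the cold body:
113·2.36·(107 − T) = 623·3.93·(T − 10.2)
266.68(107 − T) = 2448.4(T − 10.2)
2715.1 T = 53508  ⇒  T ≈ 19.71 °C

T_f ≈ 19.7 °C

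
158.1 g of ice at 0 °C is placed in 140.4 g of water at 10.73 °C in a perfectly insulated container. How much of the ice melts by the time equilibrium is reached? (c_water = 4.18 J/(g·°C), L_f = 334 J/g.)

m_melted ≈ 18.9 g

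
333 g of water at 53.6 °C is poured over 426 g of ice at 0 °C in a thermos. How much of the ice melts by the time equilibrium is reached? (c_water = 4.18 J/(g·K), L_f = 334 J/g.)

Water can give up m c ΔT = 333×4.18×53.6 = 74608 J before reaching 0 °C.
To melt every bit of ice: 426×334 = 142284 J.
Since 74608 < 142284 J, not all the ice melts; equilibrium is at 0 °C.
m_melted×334 = 74608  ⇒  m_melted ≈ 223.4 g.

m_melted ≈ 223 g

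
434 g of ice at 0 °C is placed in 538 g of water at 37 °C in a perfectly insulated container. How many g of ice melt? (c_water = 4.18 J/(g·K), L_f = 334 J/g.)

Heat available from the water dropping to 0 °C: 538·4.18·37 = 83207 J.
Melting all 434 g of ice would need 434·334 = 144956 J.
That's not enough to melt it all — equilibrium is at 0 °C with ice remaining.
m_melt = 83207 / L_f = 249.1 g.

m_melted ≈ 249 g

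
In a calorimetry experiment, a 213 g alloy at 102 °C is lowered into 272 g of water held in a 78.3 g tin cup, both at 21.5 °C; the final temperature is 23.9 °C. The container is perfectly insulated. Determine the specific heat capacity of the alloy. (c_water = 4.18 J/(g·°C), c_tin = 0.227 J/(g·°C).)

Energy conservation, ΣQ = 0:
213·c·(23.9 − 102) + 272·4.18·(23.9 − 21.5) + 78.3·0.227·(23.9 − 21.5) = 0
-16635 c = -2771.4
c = -2771.4/-16635 ≈ 0.1666 J/(g·°C)

c ≈ 0.167 J/(g·°C)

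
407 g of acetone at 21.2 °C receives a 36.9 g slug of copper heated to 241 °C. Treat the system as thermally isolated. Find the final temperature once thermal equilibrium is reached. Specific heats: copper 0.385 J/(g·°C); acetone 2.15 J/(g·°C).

T_f ≈ 24.7 °C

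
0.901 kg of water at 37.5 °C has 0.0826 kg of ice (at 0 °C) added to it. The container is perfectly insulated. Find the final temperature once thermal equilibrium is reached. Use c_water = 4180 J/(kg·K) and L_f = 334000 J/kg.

Energy conservation, ΣQ = 0:
fusion: m_ice L_f = 0.0826·334000 = 27588; meltwater 0→T: 0.0826·4180·T = 345.27 T; water cools: 0.901·4180·(T − 37.5) = 3766.2(T − 37.5)
4111.4 T = 141232 − 27588 = 113643
T ≈ 27.64 °C — above 0 °C, consistent with complete melting.

T_f ≈ 27.6 °C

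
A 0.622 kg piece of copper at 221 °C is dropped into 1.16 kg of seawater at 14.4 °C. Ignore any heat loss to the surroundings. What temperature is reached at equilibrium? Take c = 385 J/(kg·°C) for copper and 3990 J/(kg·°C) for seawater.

T_f ≈ 24.6 °C

T_f is the heat-capacity-weighted average of the initial temperatures:
T_f = (239.47*221 + 4628.4*14.4) / (239.47 + 4628.4)
    = 119572 / 4867.9 ≈ 24.56 °C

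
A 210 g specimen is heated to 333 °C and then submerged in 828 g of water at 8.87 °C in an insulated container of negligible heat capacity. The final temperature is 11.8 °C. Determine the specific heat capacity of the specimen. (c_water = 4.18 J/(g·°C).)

c ≈ 0.15 J/(g·°C)

Conservation of energy gives ΣQ = 0:
210·c·(11.8 − 333) + 828·4.18·(11.8 − 8.87) = 0
-67452 c = -10141
c = -10141/-67452 ≈ 0.1503 J/(g·°C)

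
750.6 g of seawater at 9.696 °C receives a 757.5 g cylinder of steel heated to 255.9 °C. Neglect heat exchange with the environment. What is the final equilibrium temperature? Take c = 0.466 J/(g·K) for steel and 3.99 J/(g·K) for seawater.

T_f ≈ 35.7 °C

Taking heat into each body as positive, Σ m c ΔT = 0:
757.5·0.466·(T − 255.9) + 750.6·3.99·(T − 9.696) = 0
(353 + 2994.9) T = 353·255.9 + 2994.9·9.696
T = 119370 / 3347.9 = 35.7 °C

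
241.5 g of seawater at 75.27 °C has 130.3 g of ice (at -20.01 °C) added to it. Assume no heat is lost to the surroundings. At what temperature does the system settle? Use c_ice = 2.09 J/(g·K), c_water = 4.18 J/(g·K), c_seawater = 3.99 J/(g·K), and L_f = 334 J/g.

Let T be the final temperature. ΣQ_i = 0:
warm ice to 0 °C: 130.3×2.09×(0 − (-20.01)) = 5449.3; melt ice: 130.3×334 = 43520; meltwater 0→T: 130.3×4.18×T = 544.65 T; seawater cools: 241.5×3.99×(T − 75.27) = 963.59(T − 75.27)
1508.2 T = 72529 − 48969 = 23560
T ≈ 15.62 °C. Since T > 0 °C, the all-ice-melts assumption holds.

T_f ≈ 15.6 °C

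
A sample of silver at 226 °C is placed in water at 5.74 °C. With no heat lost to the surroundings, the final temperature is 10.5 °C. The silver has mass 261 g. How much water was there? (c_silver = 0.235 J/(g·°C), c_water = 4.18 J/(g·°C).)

m ≈ 664 g

Taking heat into each body as positive, Σ m c ΔT = 0:
261·0.235·(10.5 − 226) + m·4.18·(10.5 − 5.74) = 0
19.9 m = 13218
m = 13218/19.9 ≈ 664.3 g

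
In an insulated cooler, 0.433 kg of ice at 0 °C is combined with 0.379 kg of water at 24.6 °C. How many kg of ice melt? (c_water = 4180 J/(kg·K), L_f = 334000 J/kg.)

Heat available from the water dropping to 0 °C: 0.379×4180×24.6 = 38972 J.
Fully melting the ice requires m_ice L_f = 0.433×334000 = 144622 J.
That's not enough to melt it all — equilibrium is at 0 °C with ice remaining.
Mass melted = 38972/334000 ≈ 0.1167 kg.

m_melted ≈ 0.117 kg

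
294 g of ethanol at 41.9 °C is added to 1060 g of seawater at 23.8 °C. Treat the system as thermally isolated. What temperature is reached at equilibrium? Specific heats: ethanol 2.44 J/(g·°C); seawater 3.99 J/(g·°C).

Net heat exchanged in the isolated system is zero:
294*2.44*(T − 41.9) + 1060*3.99*(T − 23.8) = 0
(717.36 + 4229.4) T = 717.36*41.9 + 4229.4*23.8
T = 130717/4946.8 ≈ 26.42 °C

T_f ≈ 26.4 °C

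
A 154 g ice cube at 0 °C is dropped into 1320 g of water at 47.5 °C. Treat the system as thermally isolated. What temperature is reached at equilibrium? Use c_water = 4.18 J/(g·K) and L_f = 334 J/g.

Energy conservation, ΣQ = 0:
fusion: m_ice L_f = 154×334 = 51436; meltwater 0→T: 154×4.18×T = 643.72 T; water cools: 1320×4.18×(T − 47.5) = 5517.6(T − 47.5)
6161.3 T = 262086 − 51436 = 210650
T ≈ 34.19 °C. Since T > 0 °C, the all-ice-melts assumption holds.

T_f ≈ 34.2 °C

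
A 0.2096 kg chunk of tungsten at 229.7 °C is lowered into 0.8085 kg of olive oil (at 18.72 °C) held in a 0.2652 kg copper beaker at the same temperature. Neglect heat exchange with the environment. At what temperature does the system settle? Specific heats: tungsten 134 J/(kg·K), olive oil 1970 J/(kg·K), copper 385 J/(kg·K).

Heat gained plus heat lost sum to zero:
0.2096·134·(T − 229.7) + 0.8085·1970·(T − 18.72) + 0.2652·385·(T − 18.72) = 0
28.09(T − 229.7) + 1592.7(T − 18.72) + 102.1(T − 18.72) = 0
1722.9 T = 38179
T ≈ 22.16 °C

T_f ≈ 22.2 °C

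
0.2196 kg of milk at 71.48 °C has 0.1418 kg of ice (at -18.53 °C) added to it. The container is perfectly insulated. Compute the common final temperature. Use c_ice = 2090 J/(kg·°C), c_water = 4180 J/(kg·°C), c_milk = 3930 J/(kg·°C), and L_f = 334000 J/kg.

Conservation of energy gives ΣQ = 0:
warm ice to 0 °C: 0.1418×2090×(0 − (-18.53)) = 5491.6; fusion: m_ice L_f = 0.1418×334000 = 47361; warm the meltwater: 592.72 T; milk cools: 0.2196×3930×(T − 71.48) = 863.03(T − 71.48)
1455.8 T = 61689 − 52853 = 8836.5
T ≈ 6.07 °C — above 0 °C, consistent with complete melting.

T_f ≈ 6.1 °C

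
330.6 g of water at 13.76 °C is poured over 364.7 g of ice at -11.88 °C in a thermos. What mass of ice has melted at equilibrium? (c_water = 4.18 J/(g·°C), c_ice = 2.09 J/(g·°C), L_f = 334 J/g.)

m_melted ≈ 29.8 g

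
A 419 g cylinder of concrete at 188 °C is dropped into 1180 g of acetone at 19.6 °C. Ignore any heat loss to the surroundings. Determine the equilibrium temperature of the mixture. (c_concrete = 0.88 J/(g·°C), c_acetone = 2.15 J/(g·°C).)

T_f ≈ 41.0 °C

T_f is the heat-capacity-weighted average of the initial temperatures:
T_f = (368.72·188 + 2537·19.6) / (368.72 + 2537)
    = 119045 / 2905.7 ≈ 40.97 °C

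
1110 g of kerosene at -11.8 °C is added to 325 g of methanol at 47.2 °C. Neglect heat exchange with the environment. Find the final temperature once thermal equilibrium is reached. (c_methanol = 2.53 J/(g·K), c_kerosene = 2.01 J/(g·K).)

|Q_methanol| = |Q_kerosene|:
325*2.53*(47.2 − T) = 1110*2.01*(T − (-11.8))
822.25(47.2 − T) = 2231.1(T − (-11.8))
3053.3 T = 12483  ⇒  T ≈ 4.09 °C

T_f ≈ 4.1 °C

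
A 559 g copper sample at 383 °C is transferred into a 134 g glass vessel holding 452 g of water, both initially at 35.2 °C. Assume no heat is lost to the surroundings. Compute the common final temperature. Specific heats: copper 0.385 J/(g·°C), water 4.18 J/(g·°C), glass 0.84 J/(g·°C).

Taking heat into each body as positive, Σ m c ΔT = 0:
559·0.385·(T − 383) + 452·4.18·(T − 35.2) + 134·0.84·(T − 35.2) = 0
215.22(T − 383) + 1889.4(T − 35.2) + 112.56(T − 35.2) = 0
(215.22 + 1889.4 + 112.56) T = 215.22·383 + 1889.4·35.2 + 112.56·35.2
T ≈ 68.96 °C

T_f ≈ 69.0 °C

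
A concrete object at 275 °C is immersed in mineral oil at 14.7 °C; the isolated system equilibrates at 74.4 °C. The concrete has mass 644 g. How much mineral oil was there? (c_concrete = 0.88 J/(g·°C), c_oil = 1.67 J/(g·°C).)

Heat lost by the concrete = heat gained by the oil:
644×0.88×(275 − 74.4) = m×1.67×(74.4 − 14.7)
99.7 m = 113684  ⇒  m ≈ 1140 g

m ≈ 1140 g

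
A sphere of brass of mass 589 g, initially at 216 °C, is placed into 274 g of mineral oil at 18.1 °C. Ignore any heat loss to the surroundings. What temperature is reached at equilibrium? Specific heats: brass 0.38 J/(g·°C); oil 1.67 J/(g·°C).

With ΣQ=0 the equilibrium temperature is the m·c-weighted mean:
T_f = (223.82×216 + 457.58×18.1) / (223.82 + 457.58)
    = 56627 / 681.4 ≈ 83.10 °C

T_f ≈ 83.1 °C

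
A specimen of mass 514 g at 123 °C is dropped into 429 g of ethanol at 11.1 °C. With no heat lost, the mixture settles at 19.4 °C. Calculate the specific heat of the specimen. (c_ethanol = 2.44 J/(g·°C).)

Conservation of energy gives ΣQ = 0:
514·c·(19.4 − 123) + 429·2.44·(19.4 − 11.1) = 0
-53250 c = -8688.1
c = -8688.1/-53250 ≈ 0.1632 J/(g·°C)

c ≈ 0.163 J/(g·°C)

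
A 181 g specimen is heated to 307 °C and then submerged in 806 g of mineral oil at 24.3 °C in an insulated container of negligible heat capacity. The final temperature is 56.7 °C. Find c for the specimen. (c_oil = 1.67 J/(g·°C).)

m_s c (T_s − T_f) = m_oil c_oil (T_f − T_0):
181×c×(307 − 56.7) = 806×1.67×(56.7 − 24.3)
45304 c = 43611  ⇒  c ≈ 0.9626 J/(g·°C)

c ≈ 0.963 J/(g·°C)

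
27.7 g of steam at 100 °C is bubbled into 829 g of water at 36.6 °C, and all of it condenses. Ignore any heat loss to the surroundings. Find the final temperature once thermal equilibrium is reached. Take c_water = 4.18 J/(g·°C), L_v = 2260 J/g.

Net heat exchanged in the isolated system is zero:
steam→water at 100 °C releases m L_v = 27.7×2260 = 62602; condensate cools 100→T: 27.7×4.18×(T − 100) = 115.79(T − 100); water warms: 829×4.18×(T − 36.6) = 3465.2(T − 36.6)
3581 T = 62602 + 11579 + 126827 = 201008
T ≈ 56.13 °C, under the boiling point, so the assumption holds.

T_f ≈ 56.1 °C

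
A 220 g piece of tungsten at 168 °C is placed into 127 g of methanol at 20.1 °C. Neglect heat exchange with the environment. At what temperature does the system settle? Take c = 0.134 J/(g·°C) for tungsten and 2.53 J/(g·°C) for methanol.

T_f ≈ 32.5 °C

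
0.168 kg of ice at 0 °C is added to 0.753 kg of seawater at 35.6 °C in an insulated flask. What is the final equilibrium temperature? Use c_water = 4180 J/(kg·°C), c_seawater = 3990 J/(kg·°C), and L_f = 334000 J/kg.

T_f ≈ 13.7 °C

Setting the total heat transfer to zero:
melt ice: 0.168·334000 = 56112; meltwater 0→T: 0.168·4180·T = 702.24 T; seawater: 3004.5(T − 35.6)
3706.7 T = 106959 − 56112 = 50847
T ≈ 13.72 °C. Since T > 0 °C, the all-ice-melts assumption holds.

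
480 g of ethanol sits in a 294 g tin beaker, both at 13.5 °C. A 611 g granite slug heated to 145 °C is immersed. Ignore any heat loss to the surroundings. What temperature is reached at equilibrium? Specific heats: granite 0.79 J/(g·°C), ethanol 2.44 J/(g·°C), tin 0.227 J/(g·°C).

T_f = Σ m_i c_i T_i / Σ m_i c_i:
T_f = (482.69*145 + 1171.2*13.5 + 66.74*13.5) / (482.69 + 1171.2 + 66.74)
    = 86702 / 1720.6 ≈ 50.39 °C

T_f ≈ 50.4 °C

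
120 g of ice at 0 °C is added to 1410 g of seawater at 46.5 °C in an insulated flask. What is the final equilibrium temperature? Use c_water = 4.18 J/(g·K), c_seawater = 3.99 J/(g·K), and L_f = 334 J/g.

T_f ≈ 36.2 °C

Taking heat into each body as positive, Σ m c ΔT = 0:
latent heat to melt: 120×334 = 40080; warm the meltwater: 501.6 T; seawater: 5625.9(T − 46.5)
6127.5 T = 261604 − 40080 = 221524
T ≈ 36.15 °C (positive, so assuming full melt was valid).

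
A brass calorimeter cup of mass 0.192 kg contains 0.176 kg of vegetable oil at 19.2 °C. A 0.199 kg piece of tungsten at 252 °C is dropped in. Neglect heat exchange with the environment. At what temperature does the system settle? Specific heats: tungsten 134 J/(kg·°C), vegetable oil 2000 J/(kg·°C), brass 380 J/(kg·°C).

T_f ≈ 32.9 °C

Energy conservation, ΣQ = 0:
0.199·134·(T − 252) + 0.176·2000·(T − 19.2) + 0.192·380·(T − 19.2) = 0
26.67(T − 252) + 352(T − 19.2) + 72.96(T − 19.2) = 0
451.63 T = 14879
T = 14879/451.63 ≈ 32.95 °C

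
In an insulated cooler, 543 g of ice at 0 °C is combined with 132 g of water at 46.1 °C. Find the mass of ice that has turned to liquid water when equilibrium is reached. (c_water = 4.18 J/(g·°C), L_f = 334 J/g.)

m_melted ≈ 76.2 g

Cooling the water to 0 °C releases 132×4.18×46.1 = 25436 J.
Fully melting the ice requires m_ice L_f = 543×334 = 181362 J.
That's not enough to melt it all — equilibrium is at 0 °C with ice remaining.
m_melt = 25436 / L_f = 76.16 g.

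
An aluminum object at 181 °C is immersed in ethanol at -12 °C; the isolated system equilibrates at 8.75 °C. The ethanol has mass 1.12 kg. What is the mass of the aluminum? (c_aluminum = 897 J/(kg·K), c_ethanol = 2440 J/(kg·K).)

m ≈ 0.367 kg

Taking heat into each body as positive, Σ m c ΔT = 0:
m×897×(8.75 − 181) + 1.12×2440×(8.75 − (-12)) = 0
-154508 m = -56706
m = -56706/-154508 ≈ 0.367 kg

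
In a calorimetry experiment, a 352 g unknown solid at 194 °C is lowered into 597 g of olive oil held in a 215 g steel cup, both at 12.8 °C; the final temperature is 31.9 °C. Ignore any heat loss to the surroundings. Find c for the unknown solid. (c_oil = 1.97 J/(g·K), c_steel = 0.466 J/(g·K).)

Taking heat into each body as positive, Σ m c ΔT = 0:
352·c·(31.9 − 194) + 597·1.97·(31.9 − 12.8) + 215·0.466·(31.9 − 12.8) = 0
-57059 c = -24377
c = -24377/-57059 ≈ 0.4272 J/(g·K)

c ≈ 0.427 J/(g·K)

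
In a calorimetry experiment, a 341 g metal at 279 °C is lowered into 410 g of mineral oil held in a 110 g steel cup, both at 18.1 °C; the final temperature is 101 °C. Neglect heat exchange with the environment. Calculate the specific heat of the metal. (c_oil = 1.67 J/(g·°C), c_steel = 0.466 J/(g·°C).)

Energy conservation, ΣQ = 0:
341×c×(101 − 279) + 410×1.67×(101 − 18.1) + 110×0.466×(101 − 18.1) = 0
-60698 c = -61011
c = -61011/-60698 ≈ 1.005 J/(g·°C)

c ≈ 1.01 J/(g·°C)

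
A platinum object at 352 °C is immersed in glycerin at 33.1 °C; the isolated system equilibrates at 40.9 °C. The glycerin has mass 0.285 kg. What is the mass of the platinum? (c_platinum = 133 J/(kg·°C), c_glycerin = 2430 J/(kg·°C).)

Heat lost by the platinum = heat gained by the glycerin:
m×133×(352 − 40.9) = 0.285×2430×(40.9 − 33.1)
41376 m = 5401.9  ⇒  m ≈ 0.1306 kg

m ≈ 0.131 kg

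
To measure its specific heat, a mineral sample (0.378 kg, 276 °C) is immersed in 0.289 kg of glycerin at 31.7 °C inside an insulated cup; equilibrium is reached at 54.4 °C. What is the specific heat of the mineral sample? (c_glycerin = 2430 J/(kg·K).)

c ≈ 190 J/(kg·K)

m_s c (T_s − T_f) = m_glycerin c_glycerin (T_f − T_0):
0.378·c·(276 − 54.4) = 0.289·2430·(54.4 − 31.7)
83.76 c = 15942  ⇒  c ≈ 190.3 J/(kg·K)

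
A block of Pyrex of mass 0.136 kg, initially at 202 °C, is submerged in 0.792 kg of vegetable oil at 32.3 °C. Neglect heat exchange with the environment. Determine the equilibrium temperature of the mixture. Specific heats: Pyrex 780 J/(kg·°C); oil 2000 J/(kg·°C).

T_f ≈ 43.0 °C

|Q_Pyrex| = |Q_oil|:
0.136*780*(202 − T) = 0.792*2000*(T − 32.3)
106.08(202 − T) = 1584(T − 32.3)
1690.1 T = 72591  ⇒  T ≈ 42.95 °C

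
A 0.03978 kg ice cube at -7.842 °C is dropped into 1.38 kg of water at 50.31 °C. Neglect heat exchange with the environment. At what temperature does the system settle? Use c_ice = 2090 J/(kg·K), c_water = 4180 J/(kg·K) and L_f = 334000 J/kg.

Energy balance with sensible and latent terms:
ice -7.842→0 °C: 0.03978×2090×7.842 = 651.99; melt ice: 0.03978×334000 = 13287; meltwater 0→T: 0.03978×4180×T = 166.28 T; water: 5768.4(T − 50.31)
5934.7 T = 290208 − 13939 = 276270
T ≈ 46.55 °C (positive, so assuming full melt was valid).

T_f ≈ 46.6 °C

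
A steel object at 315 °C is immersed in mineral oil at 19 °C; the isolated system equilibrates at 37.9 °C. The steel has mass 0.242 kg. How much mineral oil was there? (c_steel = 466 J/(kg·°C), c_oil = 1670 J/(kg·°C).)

Net heat exchanged in the isolated system is zero:
0.242·466·(37.9 − 315) + m·1670·(37.9 − 19) = 0
31563 m = 31249
m = 31249/31563 ≈ 0.9901 kg

m ≈ 0.99 kg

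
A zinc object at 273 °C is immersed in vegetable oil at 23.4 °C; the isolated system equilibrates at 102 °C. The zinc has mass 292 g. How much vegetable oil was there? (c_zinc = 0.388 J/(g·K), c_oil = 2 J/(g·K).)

m ≈ 123 g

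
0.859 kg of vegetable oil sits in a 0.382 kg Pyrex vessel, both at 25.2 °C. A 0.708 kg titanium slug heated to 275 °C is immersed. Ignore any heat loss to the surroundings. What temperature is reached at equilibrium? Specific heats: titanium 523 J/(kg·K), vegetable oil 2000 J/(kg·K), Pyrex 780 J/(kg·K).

T_f ≈ 64.0 °C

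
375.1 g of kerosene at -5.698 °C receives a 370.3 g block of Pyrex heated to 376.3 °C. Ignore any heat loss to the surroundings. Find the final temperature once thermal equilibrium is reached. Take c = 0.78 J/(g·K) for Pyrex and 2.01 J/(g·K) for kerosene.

T_f ≈ 100.1 °C

With ΣQ=0 the equilibrium temperature is the m·c-weighted mean:
T_f = (288.83*376.3 + 753.95*(-5.698)) / (288.83 + 753.95)
    = 104392 / 1042.8 ≈ 100.11 °C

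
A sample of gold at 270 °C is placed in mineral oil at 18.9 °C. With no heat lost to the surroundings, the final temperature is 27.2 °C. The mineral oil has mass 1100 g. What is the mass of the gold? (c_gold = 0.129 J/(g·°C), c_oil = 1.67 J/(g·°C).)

Energy conservation, ΣQ = 0:
m·0.129·(27.2 − 270) + 1100·1.67·(27.2 − 18.9) = 0
-31.32 m = -15247
m = -15247/-31.32 ≈ 486.8 g

m ≈ 487 g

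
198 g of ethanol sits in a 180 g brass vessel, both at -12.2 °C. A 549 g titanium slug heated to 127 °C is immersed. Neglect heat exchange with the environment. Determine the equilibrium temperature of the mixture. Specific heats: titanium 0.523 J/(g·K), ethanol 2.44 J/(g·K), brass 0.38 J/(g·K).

T_f ≈ 35.5 °C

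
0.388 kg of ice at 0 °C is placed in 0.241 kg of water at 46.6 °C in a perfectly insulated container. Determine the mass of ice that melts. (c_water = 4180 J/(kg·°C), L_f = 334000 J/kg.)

m_melted ≈ 0.141 kg

Water can give up m c ΔT = 0.241·4180·46.6 = 46944 J before reaching 0 °C.
To melt every bit of ice: 0.388·334000 = 129592 J.
Since 46944 < 129592 J, not all the ice melts; equilibrium is at 0 °C.
m_melted·334000 = 46944  ⇒  m_melted ≈ 0.1406 kg.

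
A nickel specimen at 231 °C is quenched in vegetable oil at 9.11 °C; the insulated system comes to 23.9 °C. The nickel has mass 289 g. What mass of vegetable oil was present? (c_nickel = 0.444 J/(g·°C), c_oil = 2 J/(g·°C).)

m ≈ 898 g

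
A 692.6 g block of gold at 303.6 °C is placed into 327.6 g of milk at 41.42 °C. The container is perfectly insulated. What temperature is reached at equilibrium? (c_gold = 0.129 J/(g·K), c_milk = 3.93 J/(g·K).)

T_f ≈ 58.4 °C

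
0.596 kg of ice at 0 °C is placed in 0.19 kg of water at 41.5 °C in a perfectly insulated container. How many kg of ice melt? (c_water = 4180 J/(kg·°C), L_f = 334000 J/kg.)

m_melted ≈ 0.0987 kg

Cooling the water to 0 °C releases 0.19·4180·41.5 = 32959 J.
Melting all 0.596 kg of ice would need 0.596·334000 = 199064 J.
That's not enough to melt it all — equilibrium is at 0 °C with ice remaining.
m_melted·334000 = 32959  ⇒  m_melted ≈ 0.09868 kg.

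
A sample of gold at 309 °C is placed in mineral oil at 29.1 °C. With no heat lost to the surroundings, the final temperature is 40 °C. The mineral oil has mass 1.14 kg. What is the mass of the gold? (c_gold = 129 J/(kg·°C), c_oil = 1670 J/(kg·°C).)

|Q_gold| = |Q_oil|:
m·129·(309 − 40) = 1.14·1670·(40 − 29.1)
34701 m = 20751  ⇒  m ≈ 0.598 kg

m ≈ 0.598 kg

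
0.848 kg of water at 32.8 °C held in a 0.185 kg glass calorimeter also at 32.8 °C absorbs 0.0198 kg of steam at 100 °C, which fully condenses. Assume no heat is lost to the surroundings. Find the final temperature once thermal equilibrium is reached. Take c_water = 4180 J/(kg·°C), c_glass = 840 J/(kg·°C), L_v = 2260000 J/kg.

Conservation of energy gives ΣQ = 0:
latent heat released on condensation: 0.0198·2260000 = 44748; condensate cools 100→T: 0.0198·4180·(T − 100) = 82.76(T − 100); water warms: 0.848·4180·(T − 32.8) = 3544.6(T − 32.8); glass cup: 0.185·840·(T − 32.8) = 155.4(T − 32.8)
3782.8 T = 44748 + 8276.4 + 121361 = 174386
T ≈ 46.10 °C — below 100 °C, confirming all the steam condensed.

T_f ≈ 46.1 °C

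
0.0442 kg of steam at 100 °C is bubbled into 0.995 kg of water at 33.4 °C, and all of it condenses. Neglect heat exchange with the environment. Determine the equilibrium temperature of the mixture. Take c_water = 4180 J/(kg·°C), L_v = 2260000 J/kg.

T_f ≈ 59.2 °C

Let T be the final temperature. ΣQ_i = 0:
latent heat released on condensation: 0.0442×2260000 = 99892
  condensed water 100 °C→T: 184.76(T − 100)
  original water: 4159.1(T − 33.4)
4343.9 T = 99892 + 18476 + 138914 = 257282
T ≈ 59.23 °C (< 100 °C, so full condensation is consistent).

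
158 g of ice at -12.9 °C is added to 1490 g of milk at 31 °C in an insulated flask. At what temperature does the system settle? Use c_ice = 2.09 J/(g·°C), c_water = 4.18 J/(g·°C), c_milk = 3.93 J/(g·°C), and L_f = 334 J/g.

T_f ≈ 19.1 °C

Net heat exchanged in the isolated system is zero:
ice -12.9→0 °C: 158×2.09×12.9 = 4259.8
  fusion: m_ice L_f = 158×334 = 52772
  warm the meltwater: 660.44 T
  milk cools: 1490×3.93×(T − 31) = 5855.7(T − 31)
6516.1 T = 181527 − 57032 = 124495
T ≈ 19.11 °C. Since T > 0 °C, the all-ice-melts assumption holds.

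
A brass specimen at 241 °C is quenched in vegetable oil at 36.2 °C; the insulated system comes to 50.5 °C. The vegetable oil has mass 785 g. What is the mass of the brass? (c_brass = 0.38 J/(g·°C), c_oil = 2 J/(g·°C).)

m ≈ 310 g

Taking heat into each body as positive, Σ m c ΔT = 0:
m×0.38×(50.5 − 241) + 785×2×(50.5 − 36.2) = 0
-72.39 m = -22451
m = -22451/-72.39 ≈ 310.1 g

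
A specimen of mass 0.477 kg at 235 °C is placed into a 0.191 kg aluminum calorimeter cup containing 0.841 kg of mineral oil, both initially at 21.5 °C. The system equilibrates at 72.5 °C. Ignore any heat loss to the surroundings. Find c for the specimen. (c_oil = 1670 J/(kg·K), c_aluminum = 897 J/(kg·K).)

c ≈ 1040 J/(kg·K)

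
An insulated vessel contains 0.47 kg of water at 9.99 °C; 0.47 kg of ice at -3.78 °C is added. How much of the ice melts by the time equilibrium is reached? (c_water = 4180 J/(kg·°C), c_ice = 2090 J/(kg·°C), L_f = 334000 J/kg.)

m_melted ≈ 0.0476 kg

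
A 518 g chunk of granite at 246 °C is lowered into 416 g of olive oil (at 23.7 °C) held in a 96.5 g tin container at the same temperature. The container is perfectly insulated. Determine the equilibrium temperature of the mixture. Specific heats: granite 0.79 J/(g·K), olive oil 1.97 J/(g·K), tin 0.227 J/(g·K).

Let T be the final temperature. ΣQ_i = 0:
518·0.79·(T − 246) + 416·1.97·(T − 23.7) + 96.5·0.227·(T − 23.7) = 0
(409.22 + 819.52 + 21.91) T = 409.22·246 + 819.52·23.7 + 21.91·23.7
T = 120610/1250.6 ≈ 96.44 °C

T_f ≈ 96.4 °C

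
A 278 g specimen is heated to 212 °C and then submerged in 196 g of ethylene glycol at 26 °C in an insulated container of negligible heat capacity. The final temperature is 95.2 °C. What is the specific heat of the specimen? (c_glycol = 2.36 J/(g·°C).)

c ≈ 0.986 J/(g·°C)

Let T be the final temperature. ΣQ_i = 0:
278·c·(95.2 − 212) + 196·2.36·(95.2 − 26) = 0
-32470 c = -32009
c = -32009/-32470 ≈ 0.9858 J/(g·°C)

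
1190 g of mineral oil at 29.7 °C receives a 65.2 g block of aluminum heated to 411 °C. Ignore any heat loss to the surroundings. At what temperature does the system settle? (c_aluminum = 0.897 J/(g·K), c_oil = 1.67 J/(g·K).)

Taking heat into each body as positive, Σ m c ΔT = 0:
65.2×0.897×(T − 411) + 1190×1.67×(T − 29.7) = 0
58.48(T − 411) + 1987.3(T − 29.7) = 0
2045.8 T = 83060
T ≈ 40.60 °C

T_f ≈ 40.6 °C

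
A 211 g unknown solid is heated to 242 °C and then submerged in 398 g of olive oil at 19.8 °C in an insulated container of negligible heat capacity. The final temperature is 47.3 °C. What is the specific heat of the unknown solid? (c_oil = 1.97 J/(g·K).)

c ≈ 0.525 J/(g·K)

m_s c (T_s − T_f) = m_oil c_oil (T_f − T_0):
211·c·(242 − 47.3) = 398·1.97·(47.3 − 19.8)
41082 c = 21562  ⇒  c ≈ 0.5248 J/(g·K)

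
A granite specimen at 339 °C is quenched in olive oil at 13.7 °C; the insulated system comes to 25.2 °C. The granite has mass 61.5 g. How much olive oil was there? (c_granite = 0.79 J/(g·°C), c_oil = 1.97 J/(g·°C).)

m ≈ 673 g

Net heat exchanged in the isolated system is zero:
61.5·0.79·(25.2 − 339) + m·1.97·(25.2 − 13.7) = 0
22.66 m = 15246
m = 15246/22.66 ≈ 673 g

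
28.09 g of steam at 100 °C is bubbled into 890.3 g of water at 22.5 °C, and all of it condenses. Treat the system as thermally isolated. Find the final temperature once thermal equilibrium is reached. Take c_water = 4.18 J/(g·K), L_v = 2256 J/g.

Energy conservation, ΣQ = 0:
condense steam: −28.09·2256 = −63371; condensate cools 100→T: 28.09·4.18·(T − 100) = 117.42(T − 100); water warms: 890.3·4.18·(T − 22.5) = 3721.5(T − 22.5)
3838.9 T = 63371 + 11742 + 83733 = 158845
T ≈ 41.38 °C (< 100 °C, so full condensation is consistent).

T_f ≈ 41.4 °C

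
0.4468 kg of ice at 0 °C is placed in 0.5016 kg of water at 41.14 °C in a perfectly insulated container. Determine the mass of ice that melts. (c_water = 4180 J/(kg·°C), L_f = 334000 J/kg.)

Cooling the water to 0 °C releases 0.5016·4180·41.14 = 86258 J.
Fully melting the ice requires m_ice L_f = 0.4468·334000 = 149231 J.
That's not enough to melt it all — equilibrium is at 0 °C with ice remaining.
Mass melted = 86258/334000 ≈ 0.2583 kg.

m_melted ≈ 0.258 kg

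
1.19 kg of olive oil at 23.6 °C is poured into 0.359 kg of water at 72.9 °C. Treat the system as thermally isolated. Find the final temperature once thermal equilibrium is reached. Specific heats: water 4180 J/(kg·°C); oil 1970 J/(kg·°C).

With ΣQ=0 the equilibrium temperature is the m·c-weighted mean:
T_f = (1500.6×72.9 + 2344.3×23.6) / (1500.6 + 2344.3)
    = 164721 / 3844.9 ≈ 42.84 °C

T_f ≈ 42.8 °C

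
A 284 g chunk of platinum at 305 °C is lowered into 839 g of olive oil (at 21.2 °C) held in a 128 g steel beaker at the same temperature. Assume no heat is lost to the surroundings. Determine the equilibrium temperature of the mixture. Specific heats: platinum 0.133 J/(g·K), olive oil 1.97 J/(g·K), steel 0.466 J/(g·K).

T_f ≈ 27.3 °C

Net heat exchanged in the isolated system is zero:
284·0.133·(T − 305) + 839·1.97·(T − 21.2) + 128·0.466·(T − 21.2) = 0
(37.77 + 1652.8 + 59.65) T = 37.77·305 + 1652.8·21.2 + 59.65·21.2
T = 47825 / 1750.2 = 27.3 °C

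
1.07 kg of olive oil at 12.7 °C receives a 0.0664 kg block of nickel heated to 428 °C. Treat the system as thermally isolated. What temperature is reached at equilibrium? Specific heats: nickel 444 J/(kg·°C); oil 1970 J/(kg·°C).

T_f ≈ 18.4 °C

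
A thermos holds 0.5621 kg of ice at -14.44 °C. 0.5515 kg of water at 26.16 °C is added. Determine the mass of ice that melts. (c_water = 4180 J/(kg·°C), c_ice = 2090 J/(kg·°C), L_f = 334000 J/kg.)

Heat available from the water dropping to 0 °C: 0.5515×4180×26.16 = 60306 J.
Warming the ice to 0 °C takes 0.5621×2090×14.44 = 16964 J, leaving 43342 J for melting.
Fully melting the ice requires m_ice L_f = 0.5621×334000 = 187741 J.
43342 J < 187741 J, so only part of the ice melts and the system sits at 0 °C.
m_melt = 43342 / L_f = 0.1298 kg.

m_melted ≈ 0.13 kg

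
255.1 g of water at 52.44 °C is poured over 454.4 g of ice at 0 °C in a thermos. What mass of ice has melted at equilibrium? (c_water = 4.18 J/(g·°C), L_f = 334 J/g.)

m_melted ≈ 167 g

Water can give up m c ΔT = 255.1·4.18·52.44 = 55918 J before reaching 0 °C.
Fully melting the ice requires m_ice L_f = 454.4·334 = 151770 J.
That's not enough to melt it all — equilibrium is at 0 °C with ice remaining.
m_melt = 55918 / L_f = 167.4 g.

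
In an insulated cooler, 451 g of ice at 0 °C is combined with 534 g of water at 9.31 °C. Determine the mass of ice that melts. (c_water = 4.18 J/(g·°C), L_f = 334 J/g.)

m_melted ≈ 62.2 g

Cooling the water to 0 °C releases 534×4.18×9.31 = 20781 J.
To melt every bit of ice: 451×334 = 150634 J.
20781 J < 150634 J, so only part of the ice melts and the system sits at 0 °C.
m_melt = 20781 / L_f = 62.22 g.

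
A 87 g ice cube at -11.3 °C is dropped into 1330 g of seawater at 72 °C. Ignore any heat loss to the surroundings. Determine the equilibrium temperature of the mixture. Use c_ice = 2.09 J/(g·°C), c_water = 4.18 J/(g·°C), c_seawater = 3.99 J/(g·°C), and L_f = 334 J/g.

T_f ≈ 61.9 °C

Energy conservation, ΣQ = 0:
warm ice to 0 °C: 87×2.09×(0 − (-11.3)) = 2054.7
  latent heat to melt: 87×334 = 29058
  meltwater 0→T: 87×4.18×T = 363.66 T
  seawater cools: 1330×3.99×(T − 72) = 5306.7(T − 72)
5670.4 T = 382082 − 31113 = 350970
T ≈ 61.90 °C — above 0 °C, consistent with complete melting.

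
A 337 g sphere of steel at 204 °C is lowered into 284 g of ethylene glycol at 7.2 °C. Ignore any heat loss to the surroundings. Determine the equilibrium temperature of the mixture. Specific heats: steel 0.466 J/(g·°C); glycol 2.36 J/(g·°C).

T_f ≈ 44.6 °C

T_f is the heat-capacity-weighted average of the initial temperatures:
T_f = (157.04×204 + 670.24×7.2) / (157.04 + 670.24)
    = 36862 / 827.28 ≈ 44.56 °C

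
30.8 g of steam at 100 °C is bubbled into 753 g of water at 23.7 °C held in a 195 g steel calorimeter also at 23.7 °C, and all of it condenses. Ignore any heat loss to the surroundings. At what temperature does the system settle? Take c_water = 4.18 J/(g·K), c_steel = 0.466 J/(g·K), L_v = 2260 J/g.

Setting the total heat transfer to zero:
steam→water at 100 °C releases m L_v = 30.8·2260 = 69608; condensate cools 100→T: 30.8·4.18·(T − 100) = 128.74(T − 100); water warms: 753·4.18·(T − 23.7) = 3147.5(T − 23.7); steel cup: 195·0.466·(T − 23.7) = 90.87(T − 23.7)
3367.2 T = 69608 + 12874 + 76750 = 159233
T ≈ 47.29 °C — below 100 °C, confirming all the steam condensed.

T_f ≈ 47.3 °C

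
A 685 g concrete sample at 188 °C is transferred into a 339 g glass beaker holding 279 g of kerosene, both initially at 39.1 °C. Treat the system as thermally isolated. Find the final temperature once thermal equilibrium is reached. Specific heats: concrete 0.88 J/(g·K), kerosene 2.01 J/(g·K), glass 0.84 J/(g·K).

Taking heat into each body as positive, Σ m c ΔT = 0:
685·0.88·(T − 188) + 279·2.01·(T − 39.1) + 339·0.84·(T − 39.1) = 0
1448.3 T = 146387
T = 146387 / 1448.3 = 101 °C

T_f ≈ 101.1 °C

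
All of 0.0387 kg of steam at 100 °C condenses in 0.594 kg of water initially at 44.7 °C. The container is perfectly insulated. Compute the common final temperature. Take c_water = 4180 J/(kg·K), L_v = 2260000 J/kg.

T_f ≈ 81.2 °C

Setting the total heat transfer to zero:
latent heat released on condensation: 0.0387×2260000 = 87462
  condensed water 100 °C→T: 161.77(T − 100)
  original water: 2482.9(T − 44.7)
2644.7 T = 87462 + 16177 + 110987 = 214625
T ≈ 81.15 °C — below 100 °C, confirming all the steam condensed.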